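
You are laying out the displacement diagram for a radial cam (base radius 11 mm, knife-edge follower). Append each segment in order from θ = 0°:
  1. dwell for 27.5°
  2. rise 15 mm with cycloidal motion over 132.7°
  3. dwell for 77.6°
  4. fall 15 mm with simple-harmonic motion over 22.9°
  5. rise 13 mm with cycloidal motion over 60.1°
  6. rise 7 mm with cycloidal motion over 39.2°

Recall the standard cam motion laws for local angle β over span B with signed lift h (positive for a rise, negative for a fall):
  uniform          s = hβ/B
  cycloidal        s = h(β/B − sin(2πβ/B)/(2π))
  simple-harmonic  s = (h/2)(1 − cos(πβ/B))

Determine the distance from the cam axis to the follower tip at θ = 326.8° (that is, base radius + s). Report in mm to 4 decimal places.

seg 1 [0°–27.5°] dwell: s stays 0.0000
seg 2 [27.5°–160.2°] cycloidal, h=15: full span → s += 15 → s = 15.0000
seg 3 [160.2°–237.8°] dwell: s stays 15.0000
seg 4 [237.8°–260.7°] simple-harmonic, h=-15: full span → s += -15 → s = 0.0000
seg 5 [260.7°–320.8°] cycloidal, h=13: full span → s += 13 → s = 13.0000
seg 6 [320.8°–360°] cycloidal, h=7: θ=326.8° here. β=6, B=39.2. 7·(0.1531 − sin(2π·0.1531)/(2π)) = 0.1577 → s = 13.1577
radial distance = base radius + s = 11 + 13.1577 = 24.1577

24.1577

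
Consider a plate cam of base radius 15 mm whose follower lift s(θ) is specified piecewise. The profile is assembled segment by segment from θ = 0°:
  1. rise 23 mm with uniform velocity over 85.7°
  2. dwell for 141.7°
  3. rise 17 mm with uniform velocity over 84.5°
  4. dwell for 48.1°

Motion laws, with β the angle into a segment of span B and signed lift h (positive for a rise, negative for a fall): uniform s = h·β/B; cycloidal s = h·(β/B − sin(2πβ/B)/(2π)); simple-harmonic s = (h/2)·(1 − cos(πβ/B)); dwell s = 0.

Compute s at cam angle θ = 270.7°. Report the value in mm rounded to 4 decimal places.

seg 1 [0°–85.7°] uniform, h=23: full span → s += 23 → s = 23.0000
seg 2 [85.7°–227.4°] dwell: s stays 23.0000
seg 3 [227.4°–311.9°] uniform, h=17: θ=270.7° here. β=43.3, B=84.5. 17·43.3/84.5 = 8.7112 → s = 31.7112

31.7112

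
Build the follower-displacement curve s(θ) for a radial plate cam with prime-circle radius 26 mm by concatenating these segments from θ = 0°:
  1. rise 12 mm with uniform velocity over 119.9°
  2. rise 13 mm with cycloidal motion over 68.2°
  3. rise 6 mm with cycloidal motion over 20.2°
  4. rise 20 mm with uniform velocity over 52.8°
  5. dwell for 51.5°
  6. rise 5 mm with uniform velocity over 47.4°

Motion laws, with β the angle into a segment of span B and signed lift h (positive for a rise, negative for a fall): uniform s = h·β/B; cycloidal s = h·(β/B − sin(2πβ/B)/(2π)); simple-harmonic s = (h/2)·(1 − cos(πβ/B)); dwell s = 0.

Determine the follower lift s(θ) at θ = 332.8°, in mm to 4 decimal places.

seg 1 [0°–119.9°] uniform, h=12: full span → s += 12 → s = 12.0000
seg 2 [119.9°–188.1°] cycloidal, h=13: full span → s += 13 → s = 25.0000
seg 3 [188.1°–208.3°] cycloidal, h=6: full span → s += 6 → s = 31.0000
seg 4 [208.3°–261.1°] uniform, h=20: full span → s += 20 → s = 51.0000
seg 5 [261.1°–312.6°] dwell: s stays 51.0000
seg 6 [312.6°–360°] uniform, h=5: θ=332.8° here. β=20.2, B=47.4. 5·20.2/47.4 = 2.1308 → s = 53.1308

53.1308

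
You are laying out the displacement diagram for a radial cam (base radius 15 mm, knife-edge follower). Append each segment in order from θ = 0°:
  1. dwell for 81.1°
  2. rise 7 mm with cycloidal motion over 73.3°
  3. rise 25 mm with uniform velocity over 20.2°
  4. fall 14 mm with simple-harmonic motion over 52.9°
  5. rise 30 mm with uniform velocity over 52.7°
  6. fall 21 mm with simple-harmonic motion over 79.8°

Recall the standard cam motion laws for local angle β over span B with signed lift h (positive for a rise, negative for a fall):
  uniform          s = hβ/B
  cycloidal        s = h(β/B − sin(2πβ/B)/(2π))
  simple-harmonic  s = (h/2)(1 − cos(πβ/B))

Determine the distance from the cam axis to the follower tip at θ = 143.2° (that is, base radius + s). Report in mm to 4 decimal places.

seg 1 [0°–81.1°] dwell: s stays 0.0000
seg 2 [81.1°–154.4°] cycloidal, h=7: θ=143.2° here. β=62.1, B=73.3. 7·(0.8472 − sin(2π·0.8472)/(2π)) = 6.8431 → s = 6.8431
radial distance = base radius + s = 15 + 6.8431 = 21.8431

21.8431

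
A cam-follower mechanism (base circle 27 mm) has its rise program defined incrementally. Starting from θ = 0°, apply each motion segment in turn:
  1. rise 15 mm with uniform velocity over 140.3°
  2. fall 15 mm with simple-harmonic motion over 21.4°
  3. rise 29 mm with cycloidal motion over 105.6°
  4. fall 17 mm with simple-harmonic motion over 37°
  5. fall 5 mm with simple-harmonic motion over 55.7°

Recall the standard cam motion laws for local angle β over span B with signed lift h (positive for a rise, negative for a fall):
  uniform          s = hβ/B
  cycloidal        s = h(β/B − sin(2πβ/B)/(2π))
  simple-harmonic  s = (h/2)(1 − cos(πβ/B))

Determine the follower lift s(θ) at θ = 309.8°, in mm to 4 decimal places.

seg 1 [0°–140.3°] uniform, h=15: full span → s += 15 → s = 15.0000
seg 2 [140.3°–161.7°] simple-harmonic, h=-15: full span → s += -15 → s = 0.0000
seg 3 [161.7°–267.3°] cycloidal, h=29: full span → s += 29 → s = 29.0000
seg 4 [267.3°–304.3°] simple-harmonic, h=-17: full span → s += -17 → s = 12.0000
seg 5 [304.3°–360°] simple-harmonic, h=-5: θ=309.8° here. β=5.5, B=55.7. -5/2·(1 − cos(π·0.0987)) = -0.1193 → s = 11.8807

11.8807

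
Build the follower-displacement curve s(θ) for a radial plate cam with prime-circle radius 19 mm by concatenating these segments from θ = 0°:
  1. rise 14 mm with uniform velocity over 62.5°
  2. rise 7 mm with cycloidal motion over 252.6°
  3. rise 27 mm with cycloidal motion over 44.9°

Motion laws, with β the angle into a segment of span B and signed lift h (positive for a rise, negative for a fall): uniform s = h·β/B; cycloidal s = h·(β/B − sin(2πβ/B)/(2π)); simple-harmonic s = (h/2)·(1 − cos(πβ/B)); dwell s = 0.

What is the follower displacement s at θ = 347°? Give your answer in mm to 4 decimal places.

seg 1 [0°–62.5°] uniform, h=14: full span → s += 14 → s = 14.0000
seg 2 [62.5°–315.1°] cycloidal, h=7: full span → s += 7 → s = 21.0000
seg 3 [315.1°–360°] cycloidal, h=27: θ=347° here. β=31.9, B=44.9. 27·(0.7105 − sin(2π·0.7105)/(2π)) = 23.3479 → s = 44.3479

44.3479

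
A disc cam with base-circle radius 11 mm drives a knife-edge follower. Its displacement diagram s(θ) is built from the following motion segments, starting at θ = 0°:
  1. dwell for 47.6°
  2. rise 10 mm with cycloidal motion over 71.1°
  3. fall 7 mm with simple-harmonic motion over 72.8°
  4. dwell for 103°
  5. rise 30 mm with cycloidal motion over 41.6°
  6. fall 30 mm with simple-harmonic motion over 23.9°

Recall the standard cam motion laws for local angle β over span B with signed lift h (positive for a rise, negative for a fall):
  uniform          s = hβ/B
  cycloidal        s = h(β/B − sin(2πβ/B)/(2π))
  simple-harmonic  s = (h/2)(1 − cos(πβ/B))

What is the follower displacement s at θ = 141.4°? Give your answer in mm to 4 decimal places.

seg 1 [0°–47.6°] dwell: s stays 0.0000
seg 2 [47.6°–118.7°] cycloidal, h=10: full span → s += 10 → s = 10.0000
seg 3 [118.7°–191.5°] simple-harmonic, h=-7: θ=141.4° here. β=22.7, B=72.8. -7/2·(1 − cos(π·0.3118)) = -1.5492 → s = 8.4508

8.4508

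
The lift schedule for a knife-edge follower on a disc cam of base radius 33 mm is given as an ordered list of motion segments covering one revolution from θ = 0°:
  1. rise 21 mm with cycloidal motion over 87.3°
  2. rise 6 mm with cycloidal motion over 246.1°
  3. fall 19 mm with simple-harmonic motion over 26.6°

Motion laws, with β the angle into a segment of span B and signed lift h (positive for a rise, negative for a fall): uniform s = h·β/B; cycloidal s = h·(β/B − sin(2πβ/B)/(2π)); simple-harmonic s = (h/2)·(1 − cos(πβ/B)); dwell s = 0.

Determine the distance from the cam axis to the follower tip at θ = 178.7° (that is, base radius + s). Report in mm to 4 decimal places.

seg 1 [0°–87.3°] cycloidal, h=21: full span → s += 21 → s = 21.0000
seg 2 [87.3°–333.4°] cycloidal, h=6: θ=178.7° here. β=91.4, B=246.1. 6·(0.3714 − sin(2π·0.3714)/(2π)) = 1.5380 → s = 22.5380
radial distance = base radius + s = 33 + 22.5380 = 55.5380

55.5380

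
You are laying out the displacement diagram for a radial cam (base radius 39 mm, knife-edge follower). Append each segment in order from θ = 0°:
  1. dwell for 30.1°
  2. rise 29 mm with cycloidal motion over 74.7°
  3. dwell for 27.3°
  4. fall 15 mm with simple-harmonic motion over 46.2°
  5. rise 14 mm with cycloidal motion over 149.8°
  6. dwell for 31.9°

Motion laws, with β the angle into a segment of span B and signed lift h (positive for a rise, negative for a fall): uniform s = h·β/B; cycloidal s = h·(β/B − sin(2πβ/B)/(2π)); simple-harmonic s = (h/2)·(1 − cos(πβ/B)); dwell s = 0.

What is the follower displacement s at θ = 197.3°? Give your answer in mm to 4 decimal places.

seg 1 [0°–30.1°] dwell: s stays 0.0000
seg 2 [30.1°–104.8°] cycloidal, h=29: full span → s += 29 → s = 29.0000
seg 3 [104.8°–132.1°] dwell: s stays 29.0000
seg 4 [132.1°–178.3°] simple-harmonic, h=-15: full span → s += -15 → s = 14.0000
seg 5 [178.3°–328.1°] cycloidal, h=14: θ=197.3° here. β=19, B=149.8. 14·(0.1268 − sin(2π·0.1268)/(2π)) = 0.1821 → s = 14.1821

14.1821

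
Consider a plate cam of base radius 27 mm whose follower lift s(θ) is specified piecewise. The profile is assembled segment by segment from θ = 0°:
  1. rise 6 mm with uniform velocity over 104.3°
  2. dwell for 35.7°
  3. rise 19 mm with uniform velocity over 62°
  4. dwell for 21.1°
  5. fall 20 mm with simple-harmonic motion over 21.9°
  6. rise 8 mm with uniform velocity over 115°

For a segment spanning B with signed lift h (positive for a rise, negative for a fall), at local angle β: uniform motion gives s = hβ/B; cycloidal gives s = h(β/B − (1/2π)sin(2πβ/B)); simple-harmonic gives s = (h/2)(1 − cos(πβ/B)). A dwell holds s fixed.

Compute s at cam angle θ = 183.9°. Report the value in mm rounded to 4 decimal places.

seg 1 [0°–104.3°] uniform, h=6: full span → s += 6 → s = 6.0000
seg 2 [104.3°–140°] dwell: s stays 6.0000
seg 3 [140°–202°] uniform, h=19: θ=183.9° here. β=43.9, B=62. 19·43.9/62 = 13.4532 → s = 19.4532

19.4532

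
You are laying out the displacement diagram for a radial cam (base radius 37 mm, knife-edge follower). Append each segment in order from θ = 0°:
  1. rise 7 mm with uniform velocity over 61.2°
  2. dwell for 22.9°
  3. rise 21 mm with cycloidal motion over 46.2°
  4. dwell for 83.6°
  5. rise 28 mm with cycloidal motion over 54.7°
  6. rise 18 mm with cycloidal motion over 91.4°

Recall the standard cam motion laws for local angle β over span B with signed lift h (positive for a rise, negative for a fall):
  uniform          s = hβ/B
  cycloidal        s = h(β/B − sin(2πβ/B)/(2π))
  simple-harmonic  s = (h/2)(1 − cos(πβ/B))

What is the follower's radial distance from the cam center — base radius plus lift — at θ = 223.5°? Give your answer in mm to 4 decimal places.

seg 1 [0°–61.2°] uniform, h=7: full span → s += 7 → s = 7.0000
seg 2 [61.2°–84.1°] dwell: s stays 7.0000
seg 3 [84.1°–130.3°] cycloidal, h=21: full span → s += 21 → s = 28.0000
seg 4 [130.3°–213.9°] dwell: s stays 28.0000
seg 5 [213.9°–268.6°] cycloidal, h=28: θ=223.5° here. β=9.6, B=54.7. 28·(0.1755 − sin(2π·0.1755)/(2π)) = 0.9371 → s = 28.9371
radial distance = base radius + s = 37 + 28.9371 = 65.9371

65.9371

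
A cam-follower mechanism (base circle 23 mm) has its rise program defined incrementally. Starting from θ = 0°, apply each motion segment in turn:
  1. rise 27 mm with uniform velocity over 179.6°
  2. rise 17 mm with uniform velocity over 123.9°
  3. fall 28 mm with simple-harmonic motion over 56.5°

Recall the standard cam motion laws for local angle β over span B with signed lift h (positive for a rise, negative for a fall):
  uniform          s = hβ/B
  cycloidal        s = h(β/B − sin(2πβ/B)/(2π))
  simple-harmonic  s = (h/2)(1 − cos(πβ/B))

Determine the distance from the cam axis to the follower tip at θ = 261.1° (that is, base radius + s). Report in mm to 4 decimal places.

seg 1 [0°–179.6°] uniform, h=27: full span → s += 27 → s = 27.0000
seg 2 [179.6°–303.5°] uniform, h=17: θ=261.1° here. β=81.5, B=123.9. 17·81.5/123.9 = 11.1824 → s = 38.1824
radial distance = base radius + s = 23 + 38.1824 = 61.1824

61.1824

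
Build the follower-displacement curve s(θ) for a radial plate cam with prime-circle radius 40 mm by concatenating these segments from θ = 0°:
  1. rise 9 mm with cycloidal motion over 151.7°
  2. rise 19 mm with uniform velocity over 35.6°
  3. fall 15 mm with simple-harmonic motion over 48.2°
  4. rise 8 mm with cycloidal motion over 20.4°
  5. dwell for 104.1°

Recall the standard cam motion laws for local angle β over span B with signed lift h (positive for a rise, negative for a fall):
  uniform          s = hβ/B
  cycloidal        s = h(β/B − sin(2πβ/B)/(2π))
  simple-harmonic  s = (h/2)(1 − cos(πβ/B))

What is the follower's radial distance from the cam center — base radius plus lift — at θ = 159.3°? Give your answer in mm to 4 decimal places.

seg 1 [0°–151.7°] cycloidal, h=9: full span → s += 9 → s = 9.0000
seg 2 [151.7°–187.3°] uniform, h=19: θ=159.3° here. β=7.6, B=35.6. 19·7.6/35.6 = 4.0562 → s = 13.0562
radial distance = base radius + s = 40 + 13.0562 = 53.0562

53.0562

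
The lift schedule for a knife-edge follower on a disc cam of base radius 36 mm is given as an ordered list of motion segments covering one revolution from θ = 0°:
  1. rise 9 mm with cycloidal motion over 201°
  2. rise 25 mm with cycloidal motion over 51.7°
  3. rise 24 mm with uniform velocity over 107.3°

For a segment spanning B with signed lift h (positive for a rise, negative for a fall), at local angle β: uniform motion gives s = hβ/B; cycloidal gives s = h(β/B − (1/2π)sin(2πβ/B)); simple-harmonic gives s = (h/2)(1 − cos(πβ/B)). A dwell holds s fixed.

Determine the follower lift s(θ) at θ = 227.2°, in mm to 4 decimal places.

seg 1 [0°–201°] cycloidal, h=9: full span → s += 9 → s = 9.0000
seg 2 [201°–252.7°] cycloidal, h=25: θ=227.2° here. β=26.2, B=51.7. 25·(0.5068 − sin(2π·0.5068)/(2π)) = 12.8384 → s = 21.8384

21.8384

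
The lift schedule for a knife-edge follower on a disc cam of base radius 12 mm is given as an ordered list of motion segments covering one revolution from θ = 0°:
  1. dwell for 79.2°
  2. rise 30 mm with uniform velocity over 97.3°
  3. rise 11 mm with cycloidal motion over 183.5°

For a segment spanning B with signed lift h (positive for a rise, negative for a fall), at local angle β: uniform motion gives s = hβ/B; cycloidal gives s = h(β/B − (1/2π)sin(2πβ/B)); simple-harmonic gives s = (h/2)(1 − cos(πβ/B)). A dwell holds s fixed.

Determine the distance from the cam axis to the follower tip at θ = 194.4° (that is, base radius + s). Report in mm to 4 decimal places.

seg 1 [0°–79.2°] dwell: s stays 0.0000
seg 2 [79.2°–176.5°] uniform, h=30: full span → s += 30 → s = 30.0000
seg 3 [176.5°–360°] cycloidal, h=11: θ=194.4° here. β=17.9, B=183.5. 11·(0.0975 − sin(2π·0.0975)/(2π)) = 0.0659 → s = 30.0659
radial distance = base radius + s = 12 + 30.0659 = 42.0659

42.0659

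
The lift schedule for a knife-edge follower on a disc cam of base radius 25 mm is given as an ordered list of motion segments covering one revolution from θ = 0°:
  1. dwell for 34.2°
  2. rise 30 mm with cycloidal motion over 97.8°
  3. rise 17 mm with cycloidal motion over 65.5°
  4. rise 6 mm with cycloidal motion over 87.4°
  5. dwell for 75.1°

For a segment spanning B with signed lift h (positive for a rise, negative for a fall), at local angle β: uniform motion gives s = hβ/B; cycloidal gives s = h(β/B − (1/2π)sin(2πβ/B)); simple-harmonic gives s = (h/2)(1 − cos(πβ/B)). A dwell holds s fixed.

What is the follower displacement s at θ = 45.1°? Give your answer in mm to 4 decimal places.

seg 1 [0°–34.2°] dwell: s stays 0.0000
seg 2 [34.2°–132°] cycloidal, h=30: θ=45.1° here. β=10.9, B=97.8. 30·(0.1115 − sin(2π·0.1115)/(2π)) = 0.2666 → s = 0.2666

0.2666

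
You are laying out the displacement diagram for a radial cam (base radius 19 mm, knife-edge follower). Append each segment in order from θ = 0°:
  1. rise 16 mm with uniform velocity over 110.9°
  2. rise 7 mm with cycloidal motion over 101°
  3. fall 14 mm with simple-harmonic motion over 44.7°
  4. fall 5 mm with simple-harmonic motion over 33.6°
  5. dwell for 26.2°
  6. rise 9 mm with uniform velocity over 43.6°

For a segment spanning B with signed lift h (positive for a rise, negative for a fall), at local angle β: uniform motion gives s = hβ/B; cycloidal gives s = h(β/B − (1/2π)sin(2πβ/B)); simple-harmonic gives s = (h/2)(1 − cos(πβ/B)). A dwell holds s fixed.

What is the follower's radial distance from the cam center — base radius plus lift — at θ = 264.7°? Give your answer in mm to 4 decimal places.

seg 1 [0°–110.9°] uniform, h=16: full span → s += 16 → s = 16.0000
seg 2 [110.9°–211.9°] cycloidal, h=7: full span → s += 7 → s = 23.0000
seg 3 [211.9°–256.6°] simple-harmonic, h=-14: full span → s += -14 → s = 9.0000
seg 4 [256.6°–290.2°] simple-harmonic, h=-5: θ=264.7° here. β=8.1, B=33.6. -5/2·(1 − cos(π·0.2411)) = -0.6833 → s = 8.3167
radial distance = base radius + s = 19 + 8.3167 = 27.3167

27.3167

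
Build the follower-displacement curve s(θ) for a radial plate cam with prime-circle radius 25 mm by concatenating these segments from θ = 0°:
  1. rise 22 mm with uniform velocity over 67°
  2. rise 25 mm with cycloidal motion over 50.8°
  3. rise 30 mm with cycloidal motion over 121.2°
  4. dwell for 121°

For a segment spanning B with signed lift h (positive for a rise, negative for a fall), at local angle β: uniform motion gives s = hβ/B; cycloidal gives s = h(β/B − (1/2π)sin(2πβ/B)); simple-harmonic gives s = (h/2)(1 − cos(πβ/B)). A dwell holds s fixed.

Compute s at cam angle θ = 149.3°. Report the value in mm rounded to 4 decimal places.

seg 1 [0°–67°] uniform, h=22: full span → s += 22 → s = 22.0000
seg 2 [67°–117.8°] cycloidal, h=25: full span → s += 25 → s = 47.0000
seg 3 [117.8°–239°] cycloidal, h=30: θ=149.3° here. β=31.5, B=121.2. 30·(0.2599 − sin(2π·0.2599)/(2π)) = 3.0316 → s = 50.0316

50.0316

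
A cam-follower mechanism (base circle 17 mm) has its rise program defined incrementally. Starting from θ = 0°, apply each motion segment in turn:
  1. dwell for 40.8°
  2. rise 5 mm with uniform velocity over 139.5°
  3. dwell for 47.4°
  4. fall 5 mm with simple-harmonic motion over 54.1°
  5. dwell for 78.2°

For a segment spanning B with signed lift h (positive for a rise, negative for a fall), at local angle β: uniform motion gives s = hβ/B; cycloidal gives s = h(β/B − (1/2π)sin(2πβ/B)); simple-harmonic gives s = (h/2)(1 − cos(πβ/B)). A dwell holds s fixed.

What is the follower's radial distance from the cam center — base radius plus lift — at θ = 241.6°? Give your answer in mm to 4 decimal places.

seg 1 [0°–40.8°] dwell: s stays 0.0000
seg 2 [40.8°–180.3°] uniform, h=5: full span → s += 5 → s = 5.0000
seg 3 [180.3°–227.7°] dwell: s stays 5.0000
seg 4 [227.7°–281.8°] simple-harmonic, h=-5: θ=241.6° here. β=13.9, B=54.1. -5/2·(1 − cos(π·0.2569)) = -0.7711 → s = 4.2289
radial distance = base radius + s = 17 + 4.2289 = 21.2289

21.2289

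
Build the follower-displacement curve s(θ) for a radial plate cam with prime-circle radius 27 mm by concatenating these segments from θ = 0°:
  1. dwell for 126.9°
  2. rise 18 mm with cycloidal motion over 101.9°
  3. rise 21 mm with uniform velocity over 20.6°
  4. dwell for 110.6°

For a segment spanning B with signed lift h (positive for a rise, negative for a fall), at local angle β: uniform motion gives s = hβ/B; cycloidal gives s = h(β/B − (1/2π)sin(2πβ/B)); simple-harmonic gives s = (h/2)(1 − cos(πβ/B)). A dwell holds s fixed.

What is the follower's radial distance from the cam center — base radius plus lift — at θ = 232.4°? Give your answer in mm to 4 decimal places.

seg 1 [0°–126.9°] dwell: s stays 0.0000
seg 2 [126.9°–228.8°] cycloidal, h=18: full span → s += 18 → s = 18.0000
seg 3 [228.8°–249.4°] uniform, h=21: θ=232.4° here. β=3.6, B=20.6. 21·3.6/20.6 = 3.6699 → s = 21.6699
radial distance = base radius + s = 27 + 21.6699 = 48.6699

48.6699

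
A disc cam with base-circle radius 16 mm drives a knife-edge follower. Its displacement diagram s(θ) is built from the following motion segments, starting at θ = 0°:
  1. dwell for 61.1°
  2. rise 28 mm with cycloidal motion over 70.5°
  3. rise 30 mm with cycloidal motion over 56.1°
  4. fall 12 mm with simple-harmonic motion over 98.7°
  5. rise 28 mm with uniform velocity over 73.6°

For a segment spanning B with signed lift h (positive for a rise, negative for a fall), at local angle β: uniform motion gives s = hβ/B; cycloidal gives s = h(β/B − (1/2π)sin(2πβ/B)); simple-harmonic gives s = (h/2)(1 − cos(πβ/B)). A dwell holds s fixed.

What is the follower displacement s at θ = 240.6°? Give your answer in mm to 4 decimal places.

seg 1 [0°–61.1°] dwell: s stays 0.0000
seg 2 [61.1°–131.6°] cycloidal, h=28: full span → s += 28 → s = 28.0000
seg 3 [131.6°–187.7°] cycloidal, h=30: full span → s += 30 → s = 58.0000
seg 4 [187.7°–286.4°] simple-harmonic, h=-12: θ=240.6° here. β=52.9, B=98.7. -12/2·(1 − cos(π·0.5360)) = -6.6765 → s = 51.3235

51.3235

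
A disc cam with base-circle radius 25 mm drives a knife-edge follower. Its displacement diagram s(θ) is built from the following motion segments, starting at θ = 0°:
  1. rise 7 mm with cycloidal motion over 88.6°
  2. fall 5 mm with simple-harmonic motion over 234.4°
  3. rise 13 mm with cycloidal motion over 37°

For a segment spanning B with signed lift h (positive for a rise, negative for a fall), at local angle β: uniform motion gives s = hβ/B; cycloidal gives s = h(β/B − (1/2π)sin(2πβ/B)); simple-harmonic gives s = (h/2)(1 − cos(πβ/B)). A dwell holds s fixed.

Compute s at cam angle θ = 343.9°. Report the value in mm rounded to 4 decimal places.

seg 1 [0°–88.6°] cycloidal, h=7: full span → s += 7 → s = 7.0000
seg 2 [88.6°–323°] simple-harmonic, h=-5: full span → s += -5 → s = 2.0000
seg 3 [323°–360°] cycloidal, h=13: θ=343.9° here. β=20.9, B=37. 13·(0.5649 − sin(2π·0.5649)/(2π)) = 8.1633 → s = 10.1633

10.1633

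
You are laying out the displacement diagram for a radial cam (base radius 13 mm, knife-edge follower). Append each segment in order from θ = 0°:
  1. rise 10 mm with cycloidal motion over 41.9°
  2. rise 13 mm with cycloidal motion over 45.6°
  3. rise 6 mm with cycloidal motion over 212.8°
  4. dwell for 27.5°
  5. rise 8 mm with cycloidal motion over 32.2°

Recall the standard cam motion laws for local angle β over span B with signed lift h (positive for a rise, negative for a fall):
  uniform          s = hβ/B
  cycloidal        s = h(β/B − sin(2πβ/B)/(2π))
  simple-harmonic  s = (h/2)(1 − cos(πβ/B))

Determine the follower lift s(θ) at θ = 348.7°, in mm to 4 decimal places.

seg 1 [0°–41.9°] cycloidal, h=10: full span → s += 10 → s = 10.0000
seg 2 [41.9°–87.5°] cycloidal, h=13: full span → s += 13 → s = 23.0000
seg 3 [87.5°–300.3°] cycloidal, h=6: full span → s += 6 → s = 29.0000
seg 4 [300.3°–327.8°] dwell: s stays 29.0000
seg 5 [327.8°–360°] cycloidal, h=8: θ=348.7° here. β=20.9, B=32.2. 8·(0.6491 − sin(2π·0.6491)/(2π)) = 6.2182 → s = 35.2182

35.2182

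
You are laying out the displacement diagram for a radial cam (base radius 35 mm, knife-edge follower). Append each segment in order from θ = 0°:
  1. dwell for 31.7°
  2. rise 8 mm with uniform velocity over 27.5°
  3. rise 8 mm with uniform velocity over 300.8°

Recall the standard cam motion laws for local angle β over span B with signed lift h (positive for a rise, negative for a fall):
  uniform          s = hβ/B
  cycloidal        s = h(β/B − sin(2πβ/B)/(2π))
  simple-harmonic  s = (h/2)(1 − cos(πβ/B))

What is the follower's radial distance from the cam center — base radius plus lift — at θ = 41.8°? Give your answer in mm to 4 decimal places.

seg 1 [0°–31.7°] dwell: s stays 0.0000
seg 2 [31.7°–59.2°] uniform, h=8: θ=41.8° here. β=10.1, B=27.5. 8·10.1/27.5 = 2.9382 → s = 2.9382
radial distance = base radius + s = 35 + 2.9382 = 37.9382

37.9382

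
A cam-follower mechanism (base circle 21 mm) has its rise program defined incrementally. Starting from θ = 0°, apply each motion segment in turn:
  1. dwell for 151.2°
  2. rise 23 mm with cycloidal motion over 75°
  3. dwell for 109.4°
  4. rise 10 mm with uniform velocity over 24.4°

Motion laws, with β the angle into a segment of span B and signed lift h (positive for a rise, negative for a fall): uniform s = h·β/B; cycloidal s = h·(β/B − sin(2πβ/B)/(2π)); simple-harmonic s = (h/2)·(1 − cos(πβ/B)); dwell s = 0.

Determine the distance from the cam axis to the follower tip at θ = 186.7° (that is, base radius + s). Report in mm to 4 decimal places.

seg 1 [0°–151.2°] dwell: s stays 0.0000
seg 2 [151.2°–226.2°] cycloidal, h=23: θ=186.7° here. β=35.5, B=75. 23·(0.4733 − sin(2π·0.4733)/(2π)) = 10.2762 → s = 10.2762
radial distance = base radius + s = 21 + 10.2762 = 31.2762

31.2762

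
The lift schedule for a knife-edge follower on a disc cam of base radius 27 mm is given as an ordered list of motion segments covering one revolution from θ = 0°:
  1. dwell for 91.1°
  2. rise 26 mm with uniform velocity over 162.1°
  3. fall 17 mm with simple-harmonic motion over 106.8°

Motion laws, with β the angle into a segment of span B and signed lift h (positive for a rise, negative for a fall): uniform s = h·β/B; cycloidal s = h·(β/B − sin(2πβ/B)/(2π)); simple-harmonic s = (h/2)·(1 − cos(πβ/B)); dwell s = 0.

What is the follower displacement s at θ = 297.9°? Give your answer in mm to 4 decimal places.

seg 1 [0°–91.1°] dwell: s stays 0.0000
seg 2 [91.1°–253.2°] uniform, h=26: full span → s += 26 → s = 26.0000
seg 3 [253.2°–360°] simple-harmonic, h=-17: θ=297.9° here. β=44.7, B=106.8. -17/2·(1 − cos(π·0.4185)) = -6.3484 → s = 19.6516

19.6516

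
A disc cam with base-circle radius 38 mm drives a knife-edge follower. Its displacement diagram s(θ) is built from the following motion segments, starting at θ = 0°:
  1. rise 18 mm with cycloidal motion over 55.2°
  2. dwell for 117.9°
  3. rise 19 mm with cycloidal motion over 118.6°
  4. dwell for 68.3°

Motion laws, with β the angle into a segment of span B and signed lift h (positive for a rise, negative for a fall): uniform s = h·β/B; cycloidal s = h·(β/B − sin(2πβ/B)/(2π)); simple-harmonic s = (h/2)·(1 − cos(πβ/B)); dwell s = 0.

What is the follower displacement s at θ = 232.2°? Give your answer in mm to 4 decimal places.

seg 1 [0°–55.2°] cycloidal, h=18: full span → s += 18 → s = 18.0000
seg 2 [55.2°–173.1°] dwell: s stays 18.0000
seg 3 [173.1°–291.7°] cycloidal, h=19: θ=232.2° here. β=59.1, B=118.6. 19·(0.4983 − sin(2π·0.4983)/(2π)) = 9.4359 → s = 27.4359

27.4359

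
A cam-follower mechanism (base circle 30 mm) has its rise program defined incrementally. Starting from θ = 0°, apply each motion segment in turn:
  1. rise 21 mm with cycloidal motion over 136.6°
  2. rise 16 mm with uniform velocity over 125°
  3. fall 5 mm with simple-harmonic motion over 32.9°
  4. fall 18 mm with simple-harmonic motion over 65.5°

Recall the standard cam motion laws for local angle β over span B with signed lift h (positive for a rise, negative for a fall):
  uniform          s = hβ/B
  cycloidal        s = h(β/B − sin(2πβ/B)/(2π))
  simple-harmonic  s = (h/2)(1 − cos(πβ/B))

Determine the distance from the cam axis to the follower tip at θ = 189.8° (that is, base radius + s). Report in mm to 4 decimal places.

seg 1 [0°–136.6°] cycloidal, h=21: full span → s += 21 → s = 21.0000
seg 2 [136.6°–261.6°] uniform, h=16: θ=189.8° here. β=53.2, B=125. 16·53.2/125 = 6.8096 → s = 27.8096
radial distance = base radius + s = 30 + 27.8096 = 57.8096

57.8096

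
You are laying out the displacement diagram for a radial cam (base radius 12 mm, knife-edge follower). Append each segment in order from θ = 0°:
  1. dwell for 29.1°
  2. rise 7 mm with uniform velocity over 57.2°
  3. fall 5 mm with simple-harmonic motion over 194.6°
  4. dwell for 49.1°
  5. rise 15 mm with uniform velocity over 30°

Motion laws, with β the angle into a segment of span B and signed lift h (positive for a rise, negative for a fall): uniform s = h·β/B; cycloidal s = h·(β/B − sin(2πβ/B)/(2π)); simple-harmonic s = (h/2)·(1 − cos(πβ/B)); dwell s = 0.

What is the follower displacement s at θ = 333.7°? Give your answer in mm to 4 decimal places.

seg 1 [0°–29.1°] dwell: s stays 0.0000
seg 2 [29.1°–86.3°] uniform, h=7: full span → s += 7 → s = 7.0000
seg 3 [86.3°–280.9°] simple-harmonic, h=-5: full span → s += -5 → s = 2.0000
seg 4 [280.9°–330°] dwell: s stays 2.0000
seg 5 [330°–360°] uniform, h=15: θ=333.7° here. β=3.7, B=30. 15·3.7/30 = 1.8500 → s = 3.8500

3.8500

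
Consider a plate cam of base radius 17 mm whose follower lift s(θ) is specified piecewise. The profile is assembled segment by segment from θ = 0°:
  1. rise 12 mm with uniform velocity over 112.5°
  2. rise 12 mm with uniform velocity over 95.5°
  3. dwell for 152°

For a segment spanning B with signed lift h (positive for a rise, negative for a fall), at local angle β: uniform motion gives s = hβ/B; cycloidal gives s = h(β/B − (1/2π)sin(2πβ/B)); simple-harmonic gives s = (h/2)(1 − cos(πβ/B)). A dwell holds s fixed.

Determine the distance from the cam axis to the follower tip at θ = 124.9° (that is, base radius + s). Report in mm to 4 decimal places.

seg 1 [0°–112.5°] uniform, h=12: full span → s += 12 → s = 12.0000
seg 2 [112.5°–208°] uniform, h=12: θ=124.9° here. β=12.4, B=95.5. 12·12.4/95.5 = 1.5581 → s = 13.5581
radial distance = base radius + s = 17 + 13.5581 = 30.5581

30.5581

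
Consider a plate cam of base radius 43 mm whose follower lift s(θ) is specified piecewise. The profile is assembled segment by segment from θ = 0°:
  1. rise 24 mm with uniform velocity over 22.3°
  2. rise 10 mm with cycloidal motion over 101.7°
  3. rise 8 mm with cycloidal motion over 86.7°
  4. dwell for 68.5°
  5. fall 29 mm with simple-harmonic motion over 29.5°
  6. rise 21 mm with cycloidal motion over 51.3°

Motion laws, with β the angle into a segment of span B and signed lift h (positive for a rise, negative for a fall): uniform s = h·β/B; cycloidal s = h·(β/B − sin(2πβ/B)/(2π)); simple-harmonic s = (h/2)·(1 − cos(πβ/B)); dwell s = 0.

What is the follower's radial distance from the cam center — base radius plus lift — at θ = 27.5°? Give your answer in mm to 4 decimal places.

seg 1 [0°–22.3°] uniform, h=24: full span → s += 24 → s = 24.0000
seg 2 [22.3°–124°] cycloidal, h=10: θ=27.5° here. β=5.2, B=101.7. 10·(0.0511 − sin(2π·0.0511)/(2π)) = 0.0088 → s = 24.0088
radial distance = base radius + s = 43 + 24.0088 = 67.0088

67.0088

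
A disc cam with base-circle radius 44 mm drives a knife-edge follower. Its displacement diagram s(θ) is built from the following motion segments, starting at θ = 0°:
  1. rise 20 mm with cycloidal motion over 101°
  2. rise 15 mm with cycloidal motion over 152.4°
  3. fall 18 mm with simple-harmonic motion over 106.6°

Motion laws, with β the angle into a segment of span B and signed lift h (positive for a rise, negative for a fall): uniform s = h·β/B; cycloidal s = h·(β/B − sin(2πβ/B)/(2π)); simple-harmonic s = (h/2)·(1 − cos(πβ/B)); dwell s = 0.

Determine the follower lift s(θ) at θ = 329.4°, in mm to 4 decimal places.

seg 1 [0°–101°] cycloidal, h=20: full span → s += 20 → s = 20.0000
seg 2 [101°–253.4°] cycloidal, h=15: full span → s += 15 → s = 35.0000
seg 3 [253.4°–360°] simple-harmonic, h=-18: θ=329.4° here. β=76, B=106.6. -18/2·(1 − cos(π·0.7129)) = -14.5817 → s = 20.4183

20.4183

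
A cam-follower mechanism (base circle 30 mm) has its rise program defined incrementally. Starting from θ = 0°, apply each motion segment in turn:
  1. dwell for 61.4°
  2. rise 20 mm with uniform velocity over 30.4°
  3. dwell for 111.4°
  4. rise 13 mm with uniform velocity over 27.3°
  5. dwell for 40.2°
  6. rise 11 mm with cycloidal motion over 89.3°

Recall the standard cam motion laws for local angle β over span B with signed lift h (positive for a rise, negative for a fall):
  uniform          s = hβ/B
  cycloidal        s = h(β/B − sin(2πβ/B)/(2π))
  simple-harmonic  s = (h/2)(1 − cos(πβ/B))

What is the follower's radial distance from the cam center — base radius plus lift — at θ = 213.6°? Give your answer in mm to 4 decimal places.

seg 1 [0°–61.4°] dwell: s stays 0.0000
seg 2 [61.4°–91.8°] uniform, h=20: full span → s += 20 → s = 20.0000
seg 3 [91.8°–203.2°] dwell: s stays 20.0000
seg 4 [203.2°–230.5°] uniform, h=13: θ=213.6° here. β=10.4, B=27.3. 13·10.4/27.3 = 4.9524 → s = 24.9524
radial distance = base radius + s = 30 + 24.9524 = 54.9524

54.9524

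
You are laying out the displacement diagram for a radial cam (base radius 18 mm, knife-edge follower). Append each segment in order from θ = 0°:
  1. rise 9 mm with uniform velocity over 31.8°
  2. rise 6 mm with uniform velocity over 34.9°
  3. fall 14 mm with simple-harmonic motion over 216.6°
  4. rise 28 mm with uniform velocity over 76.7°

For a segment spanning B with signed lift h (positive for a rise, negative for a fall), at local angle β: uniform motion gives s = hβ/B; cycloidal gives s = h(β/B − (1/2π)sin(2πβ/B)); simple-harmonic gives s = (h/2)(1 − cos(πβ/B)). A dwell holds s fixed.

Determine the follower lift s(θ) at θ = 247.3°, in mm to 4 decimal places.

seg 1 [0°–31.8°] uniform, h=9: full span → s += 9 → s = 9.0000
seg 2 [31.8°–66.7°] uniform, h=6: full span → s += 6 → s = 15.0000
seg 3 [66.7°–283.3°] simple-harmonic, h=-14: θ=247.3° here. β=180.6, B=216.6. -14/2·(1 − cos(π·0.8338)) = -13.0672 → s = 1.9328

1.9328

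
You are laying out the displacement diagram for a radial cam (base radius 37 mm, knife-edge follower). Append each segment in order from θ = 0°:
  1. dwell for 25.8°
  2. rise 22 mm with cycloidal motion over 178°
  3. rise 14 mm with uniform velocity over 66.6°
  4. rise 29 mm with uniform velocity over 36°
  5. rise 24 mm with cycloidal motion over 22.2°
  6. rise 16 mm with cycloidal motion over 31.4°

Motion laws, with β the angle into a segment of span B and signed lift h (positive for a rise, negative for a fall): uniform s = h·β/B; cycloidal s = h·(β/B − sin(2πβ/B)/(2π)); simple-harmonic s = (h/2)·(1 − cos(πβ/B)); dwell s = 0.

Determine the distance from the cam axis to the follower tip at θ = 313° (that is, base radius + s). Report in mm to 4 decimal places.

seg 1 [0°–25.8°] dwell: s stays 0.0000
seg 2 [25.8°–203.8°] cycloidal, h=22: full span → s += 22 → s = 22.0000
seg 3 [203.8°–270.4°] uniform, h=14: full span → s += 14 → s = 36.0000
seg 4 [270.4°–306.4°] uniform, h=29: full span → s += 29 → s = 65.0000
seg 5 [306.4°–328.6°] cycloidal, h=24: θ=313° here. β=6.6, B=22.2. 24·(0.2973 − sin(2π·0.2973)/(2π)) = 3.4828 → s = 68.4828
radial distance = base radius + s = 37 + 68.4828 = 105.4828

105.4828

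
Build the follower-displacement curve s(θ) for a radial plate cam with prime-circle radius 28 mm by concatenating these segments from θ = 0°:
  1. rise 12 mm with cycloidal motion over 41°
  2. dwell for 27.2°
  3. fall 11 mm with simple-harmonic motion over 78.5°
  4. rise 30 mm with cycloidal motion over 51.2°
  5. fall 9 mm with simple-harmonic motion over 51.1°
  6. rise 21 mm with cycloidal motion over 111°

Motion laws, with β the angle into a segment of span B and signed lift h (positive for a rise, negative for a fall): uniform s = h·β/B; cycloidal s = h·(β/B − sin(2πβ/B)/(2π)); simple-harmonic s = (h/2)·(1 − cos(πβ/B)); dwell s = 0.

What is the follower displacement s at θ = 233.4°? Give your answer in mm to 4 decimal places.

seg 1 [0°–41°] cycloidal, h=12: full span → s += 12 → s = 12.0000
seg 2 [41°–68.2°] dwell: s stays 12.0000
seg 3 [68.2°–146.7°] simple-harmonic, h=-11: full span → s += -11 → s = 1.0000
seg 4 [146.7°–197.9°] cycloidal, h=30: full span → s += 30 → s = 31.0000
seg 5 [197.9°–249°] simple-harmonic, h=-9: θ=233.4° here. β=35.5, B=51.1. -9/2·(1 − cos(π·0.6947)) = -7.0842 → s = 23.9158

23.9158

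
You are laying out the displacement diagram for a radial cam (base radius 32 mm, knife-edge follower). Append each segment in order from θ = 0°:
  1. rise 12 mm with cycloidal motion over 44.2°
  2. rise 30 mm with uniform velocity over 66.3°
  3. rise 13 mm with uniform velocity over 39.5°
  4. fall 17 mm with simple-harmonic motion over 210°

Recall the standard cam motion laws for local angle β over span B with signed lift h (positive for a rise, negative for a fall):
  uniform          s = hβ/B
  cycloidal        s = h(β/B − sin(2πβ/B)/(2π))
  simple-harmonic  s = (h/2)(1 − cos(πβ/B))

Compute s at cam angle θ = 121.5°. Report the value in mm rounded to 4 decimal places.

seg 1 [0°–44.2°] cycloidal, h=12: full span → s += 12 → s = 12.0000
seg 2 [44.2°–110.5°] uniform, h=30: full span → s += 30 → s = 42.0000
seg 3 [110.5°–150°] uniform, h=13: θ=121.5° here. β=11, B=39.5. 13·11/39.5 = 3.6203 → s = 45.6203

45.6203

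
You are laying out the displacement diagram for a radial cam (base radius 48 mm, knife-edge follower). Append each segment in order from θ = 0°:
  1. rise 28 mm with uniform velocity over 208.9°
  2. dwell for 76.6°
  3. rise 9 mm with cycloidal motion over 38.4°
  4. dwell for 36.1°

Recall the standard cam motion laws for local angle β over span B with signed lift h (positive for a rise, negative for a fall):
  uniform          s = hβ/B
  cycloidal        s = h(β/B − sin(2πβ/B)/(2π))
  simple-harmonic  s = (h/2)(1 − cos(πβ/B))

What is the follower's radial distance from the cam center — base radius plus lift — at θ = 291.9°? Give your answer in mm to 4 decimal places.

seg 1 [0°–208.9°] uniform, h=28: full span → s += 28 → s = 28.0000
seg 2 [208.9°–285.5°] dwell: s stays 28.0000
seg 3 [285.5°–323.9°] cycloidal, h=9: θ=291.9° here. β=6.4, B=38.4. 9·(0.1667 − sin(2π·0.1667)/(2π)) = 0.2595 → s = 28.2595
radial distance = base radius + s = 48 + 28.2595 = 76.2595

76.2595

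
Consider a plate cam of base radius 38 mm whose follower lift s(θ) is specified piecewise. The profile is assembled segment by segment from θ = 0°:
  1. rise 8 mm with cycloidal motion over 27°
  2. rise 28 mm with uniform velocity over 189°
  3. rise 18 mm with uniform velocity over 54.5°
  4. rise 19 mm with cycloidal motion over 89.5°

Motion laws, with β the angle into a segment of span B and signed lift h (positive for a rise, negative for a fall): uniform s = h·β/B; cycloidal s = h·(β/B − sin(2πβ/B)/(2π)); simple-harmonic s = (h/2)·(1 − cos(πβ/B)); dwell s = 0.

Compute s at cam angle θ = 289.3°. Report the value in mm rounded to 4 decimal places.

seg 1 [0°–27°] cycloidal, h=8: full span → s += 8 → s = 8.0000
seg 2 [27°–216°] uniform, h=28: full span → s += 28 → s = 36.0000
seg 3 [216°–270.5°] uniform, h=18: full span → s += 18 → s = 54.0000
seg 4 [270.5°–360°] cycloidal, h=19: θ=289.3° here. β=18.8, B=89.5. 19·(0.2101 − sin(2π·0.2101)/(2π)) = 1.0619 → s = 55.0619

55.0619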